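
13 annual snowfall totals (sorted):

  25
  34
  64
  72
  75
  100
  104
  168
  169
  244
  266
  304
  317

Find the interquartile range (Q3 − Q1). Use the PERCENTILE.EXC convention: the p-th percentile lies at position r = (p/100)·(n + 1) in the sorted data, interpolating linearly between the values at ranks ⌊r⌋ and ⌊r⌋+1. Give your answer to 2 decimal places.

187.00

n = 13.
P25: r = 3.5; ranks 3–4 are 64, 72; interpolating gives 68.
P75: r = 10.5; ranks 10–11 are 244, 266; interpolating gives 255.
Difference: 255 − 68 = 187.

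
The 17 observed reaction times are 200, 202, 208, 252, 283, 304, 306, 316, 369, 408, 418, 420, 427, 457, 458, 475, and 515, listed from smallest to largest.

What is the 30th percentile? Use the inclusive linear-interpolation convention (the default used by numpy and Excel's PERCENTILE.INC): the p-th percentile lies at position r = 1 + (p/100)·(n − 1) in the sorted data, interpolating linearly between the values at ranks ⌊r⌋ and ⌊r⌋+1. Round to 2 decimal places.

n = 17.
r = 1 + (30/100)·(17 − 1) = 1 + 4.8 = 5.8.
Rank 5 is 283 and rank 6 is 304.
Interpolate: 283 + 0.8·(304 − 283) = 283 + 0.8·21 = 299.8.

299.80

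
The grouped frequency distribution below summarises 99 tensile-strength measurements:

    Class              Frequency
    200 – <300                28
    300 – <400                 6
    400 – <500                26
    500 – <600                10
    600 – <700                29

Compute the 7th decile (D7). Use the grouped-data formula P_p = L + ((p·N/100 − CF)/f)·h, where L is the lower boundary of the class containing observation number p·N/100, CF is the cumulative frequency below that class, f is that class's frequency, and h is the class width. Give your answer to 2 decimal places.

593.00

N = 99; target position k = 70/100 · 99 = 69.3.
Cumulative frequencies: 28, 34, 60, 70, 99.
Observation 69.3 falls in the class 500 – <600.
L = 500, CF = 60, f = 10, h = 100.
P70 = 500 + ((69.3 − 60)/10)·100 = 500 + 93 = 593.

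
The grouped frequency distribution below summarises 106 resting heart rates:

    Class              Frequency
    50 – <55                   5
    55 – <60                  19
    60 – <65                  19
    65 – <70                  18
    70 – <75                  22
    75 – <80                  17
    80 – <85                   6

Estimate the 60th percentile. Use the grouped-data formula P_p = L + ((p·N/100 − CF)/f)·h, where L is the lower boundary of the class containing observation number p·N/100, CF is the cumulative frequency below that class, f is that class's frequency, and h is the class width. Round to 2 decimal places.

70.59

N = 106; target position k = 60/100 · 106 = 63.6.
Cumulative frequencies: 5, 24, 43, 61, 83, 100, 106.
Observation 63.6 falls in the class 70 – <75.
L = 70, CF = 61, f = 22, h = 5.
P60 = 70 + ((63.6 − 61)/22)·5 = 70 + 0.590909 = 70.5909.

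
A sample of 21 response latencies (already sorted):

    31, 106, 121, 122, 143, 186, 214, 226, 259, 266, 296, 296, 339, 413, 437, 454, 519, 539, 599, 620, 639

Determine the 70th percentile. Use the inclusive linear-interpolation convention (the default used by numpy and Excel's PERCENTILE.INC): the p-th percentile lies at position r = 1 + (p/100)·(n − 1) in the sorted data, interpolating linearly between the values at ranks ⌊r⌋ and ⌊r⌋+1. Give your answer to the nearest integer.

437

n = 21.
r = 1 + (70/100)·(21 − 1) = 1 + 14 = 15.
r is an integer, so P70 is the value at rank 15: 437.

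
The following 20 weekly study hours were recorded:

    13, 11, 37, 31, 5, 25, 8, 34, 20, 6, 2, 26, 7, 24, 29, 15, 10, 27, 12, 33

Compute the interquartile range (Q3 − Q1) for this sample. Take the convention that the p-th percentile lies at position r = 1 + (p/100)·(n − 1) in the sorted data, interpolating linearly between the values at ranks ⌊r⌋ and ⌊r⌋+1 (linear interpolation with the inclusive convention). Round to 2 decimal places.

18.00

Sorted: 2, 5, 6, 7, 8, 10, 11, 12, 13, 15, 20, 24, 25, 26, 27, 29, 31, 33, 34, 37.
n = 20.
P25: r = 5.75; ranks 5–6 are 8, 10; interpolating gives 9.5.
P75: r = 15.25; ranks 15–16 are 27, 29; interpolating gives 27.5.
Difference: 27.5 − 9.5 = 18.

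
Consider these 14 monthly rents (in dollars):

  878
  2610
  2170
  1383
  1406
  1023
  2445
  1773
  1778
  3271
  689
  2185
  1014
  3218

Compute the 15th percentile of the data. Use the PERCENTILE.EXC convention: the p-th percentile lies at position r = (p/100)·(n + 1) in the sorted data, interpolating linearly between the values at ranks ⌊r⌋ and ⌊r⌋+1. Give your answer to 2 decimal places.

Sorted: 689, 878, 1014, 1023, 1383, 1406, 1773, 1778, 2170, 2185, 2445, 2610, 3218, 3271.
n = 14.
r = (15/100)·(14 + 1) = 2.25.
Rank 2 is 878 and rank 3 is 1014.
Interpolate: 878 + 0.25·(1014 − 878) = 878 + 0.25·136 = 912.

912.00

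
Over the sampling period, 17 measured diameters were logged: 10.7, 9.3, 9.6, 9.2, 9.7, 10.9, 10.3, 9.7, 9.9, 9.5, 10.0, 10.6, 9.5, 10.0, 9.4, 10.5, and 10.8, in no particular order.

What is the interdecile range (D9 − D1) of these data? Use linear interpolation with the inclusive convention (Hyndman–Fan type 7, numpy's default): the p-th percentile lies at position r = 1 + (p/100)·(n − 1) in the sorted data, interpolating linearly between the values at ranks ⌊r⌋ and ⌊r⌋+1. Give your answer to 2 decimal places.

1.38

Sorted: 9.2, 9.3, 9.4, 9.5, 9.5, 9.6, 9.7, 9.7, 9.9, 10.0, 10.0, 10.3, 10.5, 10.6, 10.7, 10.8, 10.9.
n = 17.
P10: r = 2.6; ranks 2–3 are 9.3, 9.4; interpolating gives 9.36.
P90: r = 15.4; ranks 15–16 are 10.7, 10.8; interpolating gives 10.74.
Difference: 10.74 − 9.36 = 1.38.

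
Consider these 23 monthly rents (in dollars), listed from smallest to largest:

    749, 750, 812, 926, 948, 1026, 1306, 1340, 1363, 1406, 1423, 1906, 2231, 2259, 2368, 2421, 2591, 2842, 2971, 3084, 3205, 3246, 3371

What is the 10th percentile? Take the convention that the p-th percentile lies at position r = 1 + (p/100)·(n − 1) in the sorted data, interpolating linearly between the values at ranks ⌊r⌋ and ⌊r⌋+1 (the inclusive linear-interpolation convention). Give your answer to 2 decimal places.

834.80

n = 23.
r = 1 + (10/100)·(23 − 1) = 1 + 2.2 = 3.2.
Rank 3 is 812 and rank 4 is 926.
Interpolate: 812 + 0.2·(926 − 812) = 812 + 0.2·114 = 834.8.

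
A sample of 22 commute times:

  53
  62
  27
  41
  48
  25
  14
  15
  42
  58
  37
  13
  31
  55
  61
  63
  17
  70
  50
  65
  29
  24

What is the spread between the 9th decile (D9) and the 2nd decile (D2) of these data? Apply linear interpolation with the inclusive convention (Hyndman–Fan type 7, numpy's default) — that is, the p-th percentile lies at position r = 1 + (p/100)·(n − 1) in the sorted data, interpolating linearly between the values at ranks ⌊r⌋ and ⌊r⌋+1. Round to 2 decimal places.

Sorted: 13, 14, 15, 17, 24, 25, 27, 29, 31, 37, 41, 42, 48, 50, 53, 55, 58, 61, 62, 63, 65, 70.
n = 22.
P20: r = 5.2; ranks 5–6 are 24, 25; interpolating gives 24.2.
P90: r = 19.9; ranks 19–20 are 62, 63; interpolating gives 62.9.
Difference: 62.9 − 24.2 = 38.7.

38.70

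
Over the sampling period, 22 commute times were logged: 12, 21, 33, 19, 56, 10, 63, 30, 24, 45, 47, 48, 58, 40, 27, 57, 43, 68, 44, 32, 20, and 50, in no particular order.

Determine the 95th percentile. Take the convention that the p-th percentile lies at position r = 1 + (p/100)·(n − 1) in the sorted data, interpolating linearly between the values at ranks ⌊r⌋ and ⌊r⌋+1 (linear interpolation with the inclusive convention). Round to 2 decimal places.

62.75

Sorted: 10, 12, 19, 20, 21, 24, 27, 30, 32, 33, 40, 43, 44, 45, 47, 48, 50, 56, 57, 58, 63, 68.
n = 22.
r = 1 + (95/100)·(22 − 1) = 1 + 19.95 = 20.95.
Rank 20 is 58 and rank 21 is 63.
Interpolate: 58 + 0.95·(63 − 58) = 58 + 0.95·5 = 62.75.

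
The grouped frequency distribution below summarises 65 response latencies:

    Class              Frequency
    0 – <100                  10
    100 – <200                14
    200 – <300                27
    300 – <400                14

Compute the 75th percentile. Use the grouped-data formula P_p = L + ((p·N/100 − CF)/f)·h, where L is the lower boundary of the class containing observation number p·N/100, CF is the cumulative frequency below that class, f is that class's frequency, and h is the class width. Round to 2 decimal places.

N = 65; target position k = 75/100 · 65 = 48.75.
Cumulative frequencies: 10, 24, 51, 65.
Observation 48.75 falls in the class 200 – <300.
L = 200, CF = 24, f = 27, h = 100.
P75 = 200 + ((48.75 − 24)/27)·100 = 200 + 91.6667 = 291.667.

291.67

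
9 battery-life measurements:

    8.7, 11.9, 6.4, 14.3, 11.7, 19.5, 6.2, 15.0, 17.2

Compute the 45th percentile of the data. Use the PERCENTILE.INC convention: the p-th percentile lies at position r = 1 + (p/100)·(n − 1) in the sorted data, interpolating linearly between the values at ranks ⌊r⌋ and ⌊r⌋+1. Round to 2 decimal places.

Sorted: 6.2, 6.4, 8.7, 11.7, 11.9, 14.3, 15.0, 17.2, 19.5.
n = 9.
r = 1 + (45/100)·(9 − 1) = 1 + 3.6 = 4.6.
Rank 4 is 11.7 and rank 5 is 11.9.
Interpolate: 11.7 + 0.6·(11.9 − 11.7) = 11.7 + 0.6·0.2 = 11.82.

11.82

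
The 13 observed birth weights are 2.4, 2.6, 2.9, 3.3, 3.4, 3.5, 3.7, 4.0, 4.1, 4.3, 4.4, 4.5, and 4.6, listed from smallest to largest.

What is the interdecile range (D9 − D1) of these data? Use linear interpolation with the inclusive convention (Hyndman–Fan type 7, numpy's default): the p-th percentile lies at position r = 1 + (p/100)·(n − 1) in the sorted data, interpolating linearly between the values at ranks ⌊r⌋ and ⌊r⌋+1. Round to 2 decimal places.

1.82

n = 13.
P10: r = 2.2; ranks 2–3 are 2.6, 2.9; interpolating gives 2.66.
P90: r = 11.8; ranks 11–12 are 4.4, 4.5; interpolating gives 4.48.
Difference: 4.48 − 2.66 = 1.82.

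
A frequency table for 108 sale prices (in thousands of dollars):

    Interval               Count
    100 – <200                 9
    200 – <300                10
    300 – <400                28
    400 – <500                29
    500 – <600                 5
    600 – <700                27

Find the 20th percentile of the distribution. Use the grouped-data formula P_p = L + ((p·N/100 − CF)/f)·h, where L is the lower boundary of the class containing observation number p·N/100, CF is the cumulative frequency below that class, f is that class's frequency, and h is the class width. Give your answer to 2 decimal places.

N = 108; target position k = 20/100 · 108 = 21.6.
Cumulative frequencies: 9, 19, 47, 76, 81, 108.
Observation 21.6 falls in the class 300 – <400.
L = 300, CF = 19, f = 28, h = 100.
P20 = 300 + ((21.6 − 19)/28)·100 = 300 + 9.28571 = 309.286.

309.29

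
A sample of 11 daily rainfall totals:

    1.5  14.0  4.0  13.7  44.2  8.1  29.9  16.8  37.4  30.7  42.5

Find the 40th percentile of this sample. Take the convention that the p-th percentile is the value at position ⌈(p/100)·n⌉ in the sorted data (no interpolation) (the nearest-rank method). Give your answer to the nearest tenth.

Sorted: 1.5, 4.0, 8.1, 13.7, 14.0, 16.8, 29.9, 30.7, 37.4, 42.5, 44.2.
n = 11.
Position = ⌈40/100 · 11⌉ = ⌈4.4⌉ = 5.
The value at rank 5 is 14.0.

14.0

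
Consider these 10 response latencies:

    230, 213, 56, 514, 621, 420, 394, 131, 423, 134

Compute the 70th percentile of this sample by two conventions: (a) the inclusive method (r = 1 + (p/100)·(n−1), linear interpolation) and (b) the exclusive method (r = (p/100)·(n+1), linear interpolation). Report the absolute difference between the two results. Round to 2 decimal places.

Sorted: 56, 131, 134, 213, 230, 394, 420, 423, 514, 621.
n = 10.
(a) r = 7.3; between ranks 7 (420) and 8 (423): 420.9.
(b) r = 7.7; between ranks 7 (420) and 8 (423): 422.1.
|420.9 − 422.1| = 1.2.

1.20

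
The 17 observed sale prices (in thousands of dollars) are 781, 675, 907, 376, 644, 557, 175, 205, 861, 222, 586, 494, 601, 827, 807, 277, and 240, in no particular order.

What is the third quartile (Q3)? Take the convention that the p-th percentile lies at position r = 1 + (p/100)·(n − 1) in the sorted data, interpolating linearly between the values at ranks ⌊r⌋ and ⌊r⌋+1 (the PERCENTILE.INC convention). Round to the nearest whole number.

781

Sorted: 175, 205, 222, 240, 277, 376, 494, 557, 586, 601, 644, 675, 781, 807, 827, 861, 907.
n = 17.
r = 1 + (75/100)·(17 − 1) = 1 + 12 = 13.
r is an integer, so P75 is the value at rank 13: 781.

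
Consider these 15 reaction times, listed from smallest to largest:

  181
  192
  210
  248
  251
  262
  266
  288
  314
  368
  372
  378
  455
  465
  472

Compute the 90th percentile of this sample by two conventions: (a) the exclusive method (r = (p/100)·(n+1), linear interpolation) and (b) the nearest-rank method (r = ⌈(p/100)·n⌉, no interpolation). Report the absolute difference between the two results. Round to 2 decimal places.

2.80

n = 15.
(a) r = 14.4; between ranks 14 (465) and 15 (472): 467.8.
(b) the nearest-rank method: rank 14 → 465.
|467.8 − 465| = 2.8.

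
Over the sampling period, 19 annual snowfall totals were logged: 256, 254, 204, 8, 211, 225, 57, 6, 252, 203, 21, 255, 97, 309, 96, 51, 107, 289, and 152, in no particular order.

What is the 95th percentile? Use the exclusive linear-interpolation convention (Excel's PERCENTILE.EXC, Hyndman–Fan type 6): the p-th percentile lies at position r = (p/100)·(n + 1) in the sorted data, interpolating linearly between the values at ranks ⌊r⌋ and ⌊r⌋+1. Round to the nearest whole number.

309

Sorted: 6, 8, 21, 51, 57, 96, 97, 107, 152, 203, 204, 211, 225, 252, 254, 255, 256, 289, 309.
n = 19.
r = (95/100)·(19 + 1) = 19.
r is an integer, so P95 is the value at rank 19: 309.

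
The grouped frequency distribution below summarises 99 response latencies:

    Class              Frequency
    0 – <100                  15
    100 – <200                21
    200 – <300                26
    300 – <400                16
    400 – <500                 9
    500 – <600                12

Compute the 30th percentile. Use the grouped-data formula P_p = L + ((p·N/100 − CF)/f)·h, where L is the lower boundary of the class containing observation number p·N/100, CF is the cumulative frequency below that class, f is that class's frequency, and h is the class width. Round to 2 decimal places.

N = 99; target position k = 30/100 · 99 = 29.7.
Cumulative frequencies: 15, 36, 62, 78, 87, 99.
Observation 29.7 falls in the class 100 – <200.
L = 100, CF = 15, f = 21, h = 100.
P30 = 100 + ((29.7 − 15)/21)·100 = 100 + 70 = 170.

170.00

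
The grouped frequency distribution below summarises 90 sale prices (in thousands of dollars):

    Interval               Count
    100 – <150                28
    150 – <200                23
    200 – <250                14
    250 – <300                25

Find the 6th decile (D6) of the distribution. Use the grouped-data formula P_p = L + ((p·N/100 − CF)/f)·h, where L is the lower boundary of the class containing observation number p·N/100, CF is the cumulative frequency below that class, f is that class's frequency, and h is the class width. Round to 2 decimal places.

N = 90; target position k = 60/100 · 90 = 54.
Cumulative frequencies: 28, 51, 65, 90.
Observation 54 falls in the class 200 – <250.
L = 200, CF = 51, f = 14, h = 50.
P60 = 200 + ((54 − 51)/14)·50 = 200 + 10.7143 = 210.714.

210.71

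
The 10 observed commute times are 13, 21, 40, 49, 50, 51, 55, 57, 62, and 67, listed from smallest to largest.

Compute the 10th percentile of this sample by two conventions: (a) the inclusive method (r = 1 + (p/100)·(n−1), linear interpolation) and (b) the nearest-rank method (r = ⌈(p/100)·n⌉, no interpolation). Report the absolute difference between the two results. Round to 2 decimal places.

7.20

n = 10.
(a) r = 1.9; between ranks 1 (13) and 2 (21): 20.2.
(b) the nearest-rank method: rank 1 → 13.
|20.2 − 13| = 7.2.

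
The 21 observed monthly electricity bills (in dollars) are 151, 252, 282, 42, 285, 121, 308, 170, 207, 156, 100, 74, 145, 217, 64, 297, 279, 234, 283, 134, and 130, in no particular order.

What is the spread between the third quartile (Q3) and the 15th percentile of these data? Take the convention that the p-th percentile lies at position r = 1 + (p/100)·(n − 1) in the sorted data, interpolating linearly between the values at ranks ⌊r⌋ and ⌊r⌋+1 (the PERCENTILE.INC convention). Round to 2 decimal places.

179.00

Sorted: 42, 64, 74, 100, 121, 130, 134, 145, 151, 156, 170, 207, 217, 234, 252, 279, 282, 283, 285, 297, 308.
n = 21.
P15: r = 4 (integer) → 100.
P75: r = 16 (integer) → 279.
Difference: 279 − 100 = 179.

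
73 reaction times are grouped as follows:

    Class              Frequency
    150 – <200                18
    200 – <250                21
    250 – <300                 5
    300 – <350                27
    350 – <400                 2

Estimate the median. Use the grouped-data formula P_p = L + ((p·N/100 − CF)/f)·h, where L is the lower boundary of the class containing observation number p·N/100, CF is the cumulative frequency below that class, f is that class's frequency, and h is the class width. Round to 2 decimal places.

244.05

N = 73; target position k = 50/100 · 73 = 36.5.
Cumulative frequencies: 18, 39, 44, 71, 73.
Observation 36.5 falls in the class 200 – <250.
L = 200, CF = 18, f = 21, h = 50.
P50 = 200 + ((36.5 − 18)/21)·50 = 200 + 44.0476 = 244.048.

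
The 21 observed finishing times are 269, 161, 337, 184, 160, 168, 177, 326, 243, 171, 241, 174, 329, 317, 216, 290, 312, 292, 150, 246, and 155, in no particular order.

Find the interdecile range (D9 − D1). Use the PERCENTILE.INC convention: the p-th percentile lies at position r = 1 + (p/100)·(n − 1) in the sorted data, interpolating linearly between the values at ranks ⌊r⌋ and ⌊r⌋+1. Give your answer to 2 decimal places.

Sorted: 150, 155, 160, 161, 168, 171, 174, 177, 184, 216, 241, 243, 246, 269, 290, 292, 312, 317, 326, 329, 337.
n = 21.
P10: r = 3 (integer) → 160.
P90: r = 19 (integer) → 326.
Difference: 326 − 160 = 166.

166.00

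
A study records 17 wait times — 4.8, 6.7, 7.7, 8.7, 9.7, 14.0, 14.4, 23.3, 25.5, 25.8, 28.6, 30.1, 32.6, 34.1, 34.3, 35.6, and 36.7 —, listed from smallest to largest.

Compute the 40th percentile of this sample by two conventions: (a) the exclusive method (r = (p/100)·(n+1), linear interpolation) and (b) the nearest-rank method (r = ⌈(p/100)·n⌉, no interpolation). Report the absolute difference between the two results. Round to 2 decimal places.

1.78

n = 17.
(a) r = 7.2; between ranks 7 (14.4) and 8 (23.3): 16.18.
(b) the nearest-rank method: rank 7 → 14.4.
|16.18 − 14.4| = 1.78.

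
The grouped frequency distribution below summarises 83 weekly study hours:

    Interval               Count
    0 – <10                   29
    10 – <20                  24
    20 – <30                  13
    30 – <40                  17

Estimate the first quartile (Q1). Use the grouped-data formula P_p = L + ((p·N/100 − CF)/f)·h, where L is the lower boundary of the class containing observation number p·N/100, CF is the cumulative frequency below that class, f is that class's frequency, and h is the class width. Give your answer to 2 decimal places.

7.16

N = 83; target position k = 25/100 · 83 = 20.75.
Cumulative frequencies: 29, 53, 66, 83.
Observation 20.75 falls in the class 0 – <10.
L = 0, CF = 0, f = 29, h = 10.
P25 = 0 + ((20.75 − 0)/29)·10 = 0 + 7.15517 = 7.15517.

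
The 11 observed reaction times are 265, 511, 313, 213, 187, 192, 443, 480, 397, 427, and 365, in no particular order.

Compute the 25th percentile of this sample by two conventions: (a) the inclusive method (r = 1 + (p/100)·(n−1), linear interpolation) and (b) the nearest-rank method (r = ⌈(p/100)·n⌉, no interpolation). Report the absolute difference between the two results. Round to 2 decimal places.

Sorted: 187, 192, 213, 265, 313, 365, 397, 427, 443, 480, 511.
n = 11.
(a) r = 3.5; between ranks 3 (213) and 4 (265): 239.
(b) the nearest-rank method: rank 3 → 213.
|239 − 213| = 26.

26.00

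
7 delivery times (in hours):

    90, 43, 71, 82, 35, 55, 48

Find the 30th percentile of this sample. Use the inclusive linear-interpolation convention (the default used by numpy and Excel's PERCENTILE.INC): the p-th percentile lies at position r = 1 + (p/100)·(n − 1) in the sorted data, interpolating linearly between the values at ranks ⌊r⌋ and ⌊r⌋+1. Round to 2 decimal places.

47.00

Sorted: 35, 43, 48, 55, 71, 82, 90.
n = 7.
r = 1 + (30/100)·(7 − 1) = 1 + 1.8 = 2.8.
Rank 2 is 43 and rank 3 is 48.
Interpolate: 43 + 0.8·(48 − 43) = 43 + 0.8·5 = 47.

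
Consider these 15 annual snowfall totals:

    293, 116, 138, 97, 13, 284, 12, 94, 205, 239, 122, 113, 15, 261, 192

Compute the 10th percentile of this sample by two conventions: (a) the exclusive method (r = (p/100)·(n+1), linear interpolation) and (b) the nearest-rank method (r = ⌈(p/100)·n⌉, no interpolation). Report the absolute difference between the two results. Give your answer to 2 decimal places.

0.40

Sorted: 12, 13, 15, 94, 97, 113, 116, 122, 138, 192, 205, 239, 261, 284, 293.
n = 15.
(a) r = 1.6; between ranks 1 (12) and 2 (13): 12.6.
(b) the nearest-rank method: rank 2 → 13.
|12.6 − 13| = 0.4.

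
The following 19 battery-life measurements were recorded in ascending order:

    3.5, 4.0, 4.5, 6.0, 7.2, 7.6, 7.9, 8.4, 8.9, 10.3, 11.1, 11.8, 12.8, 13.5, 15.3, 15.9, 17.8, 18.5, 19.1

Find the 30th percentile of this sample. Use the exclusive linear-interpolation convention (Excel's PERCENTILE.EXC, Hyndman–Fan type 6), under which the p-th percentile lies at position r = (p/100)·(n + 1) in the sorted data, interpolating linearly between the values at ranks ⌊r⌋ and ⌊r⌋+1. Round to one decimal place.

n = 19.
r = (30/100)·(19 + 1) = 6.
r is an integer, so P30 is the value at rank 6: 7.6.

7.6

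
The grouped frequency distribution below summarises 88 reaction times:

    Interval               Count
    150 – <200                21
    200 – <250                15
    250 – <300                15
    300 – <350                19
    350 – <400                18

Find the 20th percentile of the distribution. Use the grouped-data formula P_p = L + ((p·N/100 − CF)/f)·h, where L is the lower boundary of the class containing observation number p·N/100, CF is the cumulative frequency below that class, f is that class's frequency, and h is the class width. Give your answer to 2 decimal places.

191.90

N = 88; target position k = 20/100 · 88 = 17.6.
Cumulative frequencies: 21, 36, 51, 70, 88.
Observation 17.6 falls in the class 150 – <200.
L = 150, CF = 0, f = 21, h = 50.
P20 = 150 + ((17.6 − 0)/21)·50 = 150 + 41.9048 = 191.905.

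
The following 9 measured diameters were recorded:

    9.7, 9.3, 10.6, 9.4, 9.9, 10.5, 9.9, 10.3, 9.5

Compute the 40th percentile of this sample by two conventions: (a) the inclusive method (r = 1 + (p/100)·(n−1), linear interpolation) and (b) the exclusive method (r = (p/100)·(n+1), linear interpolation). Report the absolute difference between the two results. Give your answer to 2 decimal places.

0.04

Sorted: 9.3, 9.4, 9.5, 9.7, 9.9, 9.9, 10.3, 10.5, 10.6.
n = 9.
(a) r = 4.2; between ranks 4 (9.7) and 5 (9.9): 9.74.
(b) r = 4 → value at rank 4 = 9.7.
|9.74 − 9.7| = 0.04.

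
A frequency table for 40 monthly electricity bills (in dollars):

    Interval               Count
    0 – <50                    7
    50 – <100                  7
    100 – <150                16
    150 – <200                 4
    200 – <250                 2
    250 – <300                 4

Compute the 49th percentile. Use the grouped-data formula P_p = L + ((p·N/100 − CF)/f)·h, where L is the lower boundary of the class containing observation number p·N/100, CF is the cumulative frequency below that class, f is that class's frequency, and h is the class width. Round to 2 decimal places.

117.50

N = 40; target position k = 49/100 · 40 = 19.6.
Cumulative frequencies: 7, 14, 30, 34, 36, 40.
Observation 19.6 falls in the class 100 – <150.
L = 100, CF = 14, f = 16, h = 50.
P49 = 100 + ((19.6 − 14)/16)·50 = 100 + 17.5 = 117.5.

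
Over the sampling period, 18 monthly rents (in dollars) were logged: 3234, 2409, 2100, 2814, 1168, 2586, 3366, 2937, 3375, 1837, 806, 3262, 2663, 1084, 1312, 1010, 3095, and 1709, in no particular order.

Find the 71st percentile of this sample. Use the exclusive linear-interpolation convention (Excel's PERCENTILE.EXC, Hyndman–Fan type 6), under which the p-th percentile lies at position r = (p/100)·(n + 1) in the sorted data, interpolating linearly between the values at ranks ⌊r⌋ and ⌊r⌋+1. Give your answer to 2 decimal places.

3014.42

Sorted: 806, 1010, 1084, 1168, 1312, 1709, 1837, 2100, 2409, 2586, 2663, 2814, 2937, 3095, 3234, 3262, 3366, 3375.
n = 18.
r = (71/100)·(18 + 1) = 13.49.
Rank 13 is 2937 and rank 14 is 3095.
Interpolate: 2937 + 0.49·(3095 − 2937) = 2937 + 0.49·158 = 3014.42.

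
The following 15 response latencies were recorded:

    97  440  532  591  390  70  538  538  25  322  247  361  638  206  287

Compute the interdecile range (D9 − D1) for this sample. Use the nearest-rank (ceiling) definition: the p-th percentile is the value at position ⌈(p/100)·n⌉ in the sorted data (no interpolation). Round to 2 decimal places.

Sorted: 25, 70, 97, 206, 247, 287, 322, 361, 390, 440, 532, 538, 538, 591, 638.
n = 15.
P10: rank ⌈10/100·15⌉ = 2 → 70.
P90: rank ⌈90/100·15⌉ = 14 → 591.
Difference: 591 − 70 = 521.

521.00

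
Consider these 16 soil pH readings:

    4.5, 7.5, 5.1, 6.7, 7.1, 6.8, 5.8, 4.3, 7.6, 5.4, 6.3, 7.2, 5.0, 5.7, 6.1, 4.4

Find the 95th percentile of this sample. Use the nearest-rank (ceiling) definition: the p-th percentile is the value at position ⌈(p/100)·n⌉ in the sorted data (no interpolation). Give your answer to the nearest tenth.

Sorted: 4.3, 4.4, 4.5, 5.0, 5.1, 5.4, 5.7, 5.8, 6.1, 6.3, 6.7, 6.8, 7.1, 7.2, 7.5, 7.6.
n = 16.
Position = ⌈95/100 · 16⌉ = ⌈15.2⌉ = 16.
The value at rank 16 is 7.6.

7.6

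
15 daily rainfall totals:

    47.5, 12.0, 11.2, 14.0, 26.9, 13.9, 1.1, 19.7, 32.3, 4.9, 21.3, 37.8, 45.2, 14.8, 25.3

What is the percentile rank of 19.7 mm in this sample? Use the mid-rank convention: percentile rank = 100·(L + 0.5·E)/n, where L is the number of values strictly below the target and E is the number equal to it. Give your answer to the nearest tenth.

50.0

Sorted: 1.1, 4.9, 11.2, 12.0, 13.9, 14.0, 14.8, 19.7, 21.3, 25.3, 26.9, 32.3, 37.8, 45.2, 47.5.
Count below 19.7: L = 7; count equal: E = 1; n = 15.
Percentile rank = 100·(7 + 0.5·1)/15 = 100·7.5/15 = 50.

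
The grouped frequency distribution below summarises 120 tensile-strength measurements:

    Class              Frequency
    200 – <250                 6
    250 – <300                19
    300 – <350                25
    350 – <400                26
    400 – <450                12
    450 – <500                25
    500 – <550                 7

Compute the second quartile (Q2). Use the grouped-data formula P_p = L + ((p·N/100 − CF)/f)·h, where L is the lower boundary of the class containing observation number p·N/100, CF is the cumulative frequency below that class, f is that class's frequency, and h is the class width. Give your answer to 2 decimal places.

369.23

N = 120; target position k = 50/100 · 120 = 60.
Cumulative frequencies: 6, 25, 50, 76, 88, 113, 120.
Observation 60 falls in the class 350 – <400.
L = 350, CF = 50, f = 26, h = 50.
P50 = 350 + ((60 − 50)/26)·50 = 350 + 19.2308 = 369.231.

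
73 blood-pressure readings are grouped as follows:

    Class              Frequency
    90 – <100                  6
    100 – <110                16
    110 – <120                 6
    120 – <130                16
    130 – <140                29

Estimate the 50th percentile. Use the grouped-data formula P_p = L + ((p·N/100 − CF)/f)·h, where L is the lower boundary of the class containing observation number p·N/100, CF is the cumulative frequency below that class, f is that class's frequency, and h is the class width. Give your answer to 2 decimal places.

N = 73; target position k = 50/100 · 73 = 36.5.
Cumulative frequencies: 6, 22, 28, 44, 73.
Observation 36.5 falls in the class 120 – <130.
L = 120, CF = 28, f = 16, h = 10.
P50 = 120 + ((36.5 − 28)/16)·10 = 120 + 5.3125 = 125.312.

125.31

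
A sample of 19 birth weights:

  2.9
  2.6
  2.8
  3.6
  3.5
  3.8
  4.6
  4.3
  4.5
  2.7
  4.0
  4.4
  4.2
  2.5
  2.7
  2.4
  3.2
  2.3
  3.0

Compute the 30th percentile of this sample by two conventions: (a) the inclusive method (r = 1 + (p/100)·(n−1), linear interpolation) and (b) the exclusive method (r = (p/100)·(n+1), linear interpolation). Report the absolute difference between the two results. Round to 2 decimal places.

0.04

Sorted: 2.3, 2.4, 2.5, 2.6, 2.7, 2.7, 2.8, 2.9, 3.0, 3.2, 3.5, 3.6, 3.8, 4.0, 4.2, 4.3, 4.4, 4.5, 4.6.
n = 19.
(a) r = 6.4; between ranks 6 (2.7) and 7 (2.8): 2.74.
(b) r = 6 → value at rank 6 = 2.7.
|2.74 − 2.7| = 0.04.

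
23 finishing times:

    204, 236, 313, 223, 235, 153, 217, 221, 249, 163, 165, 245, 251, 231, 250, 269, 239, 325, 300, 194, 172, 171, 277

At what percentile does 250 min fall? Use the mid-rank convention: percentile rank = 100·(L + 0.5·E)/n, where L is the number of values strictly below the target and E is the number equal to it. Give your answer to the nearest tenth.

71.7

Sorted: 153, 163, 165, 171, 172, 194, 204, 217, 221, 223, 231, 235, 236, 239, 245, 249, 250, 251, 269, 277, 300, 313, 325.
Count below 250: L = 16; count equal: E = 1; n = 23.
Percentile rank = 100·(16 + 0.5·1)/23 = 100·16.5/23 = 71.74.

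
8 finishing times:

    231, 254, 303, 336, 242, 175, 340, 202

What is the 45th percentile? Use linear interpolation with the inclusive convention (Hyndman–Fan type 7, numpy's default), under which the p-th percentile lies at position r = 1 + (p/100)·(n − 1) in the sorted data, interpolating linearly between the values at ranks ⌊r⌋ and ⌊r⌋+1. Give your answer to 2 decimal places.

243.80

Sorted: 175, 202, 231, 242, 254, 303, 336, 340.
n = 8.
r = 1 + (45/100)·(8 − 1) = 1 + 3.15 = 4.15.
Rank 4 is 242 and rank 5 is 254.
Interpolate: 242 + 0.15·(254 − 242) = 242 + 0.15·12 = 243.8.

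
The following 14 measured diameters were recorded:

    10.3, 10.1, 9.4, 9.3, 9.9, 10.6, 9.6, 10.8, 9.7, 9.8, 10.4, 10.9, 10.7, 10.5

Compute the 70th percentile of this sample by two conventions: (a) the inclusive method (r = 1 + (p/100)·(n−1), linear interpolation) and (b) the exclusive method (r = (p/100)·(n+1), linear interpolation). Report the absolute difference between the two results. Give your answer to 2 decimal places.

Sorted: 9.3, 9.4, 9.6, 9.7, 9.8, 9.9, 10.1, 10.3, 10.4, 10.5, 10.6, 10.7, 10.8, 10.9.
n = 14.
(a) r = 10.1; between ranks 10 (10.5) and 11 (10.6): 10.51.
(b) r = 10.5; between ranks 10 (10.5) and 11 (10.6): 10.55.
|10.51 − 10.55| = 0.04.

0.04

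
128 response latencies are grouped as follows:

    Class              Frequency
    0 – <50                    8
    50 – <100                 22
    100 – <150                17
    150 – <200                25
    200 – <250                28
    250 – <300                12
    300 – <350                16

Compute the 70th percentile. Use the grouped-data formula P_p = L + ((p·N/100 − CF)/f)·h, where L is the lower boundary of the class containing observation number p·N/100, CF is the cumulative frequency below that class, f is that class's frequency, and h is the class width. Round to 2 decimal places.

N = 128; target position k = 70/100 · 128 = 89.6.
Cumulative frequencies: 8, 30, 47, 72, 100, 112, 128.
Observation 89.6 falls in the class 200 – <250.
L = 200, CF = 72, f = 28, h = 50.
P70 = 200 + ((89.6 − 72)/28)·50 = 200 + 31.4286 = 231.429.

231.43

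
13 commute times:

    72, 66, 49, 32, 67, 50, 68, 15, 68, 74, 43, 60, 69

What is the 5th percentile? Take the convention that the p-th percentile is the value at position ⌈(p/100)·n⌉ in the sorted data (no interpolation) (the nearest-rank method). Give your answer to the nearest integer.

15

Sorted: 15, 32, 43, 49, 50, 60, 66, 67, 68, 68, 69, 72, 74.
n = 13.
Position = ⌈5/100 · 13⌉ = ⌈0.65⌉ = 1.
The value at rank 1 is 15.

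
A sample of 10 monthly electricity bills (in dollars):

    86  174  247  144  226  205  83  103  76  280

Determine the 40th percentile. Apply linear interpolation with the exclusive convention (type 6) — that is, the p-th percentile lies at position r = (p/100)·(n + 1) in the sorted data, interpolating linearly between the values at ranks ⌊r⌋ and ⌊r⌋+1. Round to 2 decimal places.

119.40

Sorted: 76, 83, 86, 103, 144, 174, 205, 226, 247, 280.
n = 10.
r = (40/100)·(10 + 1) = 4.4.
Rank 4 is 103 and rank 5 is 144.
Interpolate: 103 + 0.4·(144 − 103) = 103 + 0.4·41 = 119.4.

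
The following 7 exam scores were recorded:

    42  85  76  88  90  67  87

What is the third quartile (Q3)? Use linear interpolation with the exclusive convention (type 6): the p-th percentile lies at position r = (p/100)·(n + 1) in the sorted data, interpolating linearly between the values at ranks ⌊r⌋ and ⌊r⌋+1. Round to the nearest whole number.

Sorted: 42, 67, 76, 85, 87, 88, 90.
n = 7.
r = (75/100)·(7 + 1) = 6.
r is an integer, so P75 is the value at rank 6: 88.

88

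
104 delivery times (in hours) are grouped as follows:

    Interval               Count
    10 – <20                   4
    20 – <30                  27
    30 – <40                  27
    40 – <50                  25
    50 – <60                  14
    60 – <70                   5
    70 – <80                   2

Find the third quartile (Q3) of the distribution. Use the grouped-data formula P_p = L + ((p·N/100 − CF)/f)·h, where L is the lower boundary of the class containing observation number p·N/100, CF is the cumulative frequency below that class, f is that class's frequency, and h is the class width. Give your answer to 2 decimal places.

48.00

N = 104; target position k = 75/100 · 104 = 78.
Cumulative frequencies: 4, 31, 58, 83, 97, 102, 104.
Observation 78 falls in the class 40 – <50.
L = 40, CF = 58, f = 25, h = 10.
P75 = 40 + ((78 − 58)/25)·10 = 40 + 8 = 48.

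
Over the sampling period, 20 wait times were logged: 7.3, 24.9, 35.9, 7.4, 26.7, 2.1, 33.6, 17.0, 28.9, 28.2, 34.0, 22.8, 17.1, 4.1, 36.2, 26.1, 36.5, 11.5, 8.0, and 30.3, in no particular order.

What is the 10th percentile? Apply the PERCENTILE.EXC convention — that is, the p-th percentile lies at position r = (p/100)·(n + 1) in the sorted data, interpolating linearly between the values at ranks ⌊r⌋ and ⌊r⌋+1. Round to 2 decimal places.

Sorted: 2.1, 4.1, 7.3, 7.4, 8.0, 11.5, 17.0, 17.1, 22.8, 24.9, 26.1, 26.7, 28.2, 28.9, 30.3, 33.6, 34.0, 35.9, 36.2, 36.5.
n = 20.
r = (10/100)·(20 + 1) = 2.1.
Rank 2 is 4.1 and rank 3 is 7.3.
Interpolate: 4.1 + 0.1·(7.3 − 4.1) = 4.1 + 0.1·3.2 = 4.42.

4.42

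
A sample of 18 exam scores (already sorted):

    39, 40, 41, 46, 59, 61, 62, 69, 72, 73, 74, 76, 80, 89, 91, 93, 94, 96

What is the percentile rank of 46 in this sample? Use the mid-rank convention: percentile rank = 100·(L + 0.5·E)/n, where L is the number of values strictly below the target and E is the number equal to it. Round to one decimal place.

Count below 46: L = 3; count equal: E = 1; n = 18.
Percentile rank = 100·(3 + 0.5·1)/18 = 100·3.5/18 = 19.44.

19.4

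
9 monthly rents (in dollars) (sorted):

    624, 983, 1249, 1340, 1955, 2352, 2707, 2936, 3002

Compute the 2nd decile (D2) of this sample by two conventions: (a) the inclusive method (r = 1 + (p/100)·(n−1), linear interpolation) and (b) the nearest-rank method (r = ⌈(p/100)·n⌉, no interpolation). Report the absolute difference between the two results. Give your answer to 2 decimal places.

n = 9.
(a) r = 2.6; between ranks 2 (983) and 3 (1249): 1142.6.
(b) the nearest-rank method: rank 2 → 983.
|1142.6 − 983| = 159.6.

159.60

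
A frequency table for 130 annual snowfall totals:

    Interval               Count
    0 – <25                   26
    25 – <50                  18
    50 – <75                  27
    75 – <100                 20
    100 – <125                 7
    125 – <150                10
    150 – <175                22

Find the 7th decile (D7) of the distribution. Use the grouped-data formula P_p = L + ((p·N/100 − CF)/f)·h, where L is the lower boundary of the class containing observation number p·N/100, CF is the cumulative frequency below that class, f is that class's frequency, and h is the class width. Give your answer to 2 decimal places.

100.00

N = 130; target position k = 70/100 · 130 = 91.
Cumulative frequencies: 26, 44, 71, 91, 98, 108, 130.
Observation 91 falls in the class 75 – <100.
L = 75, CF = 71, f = 20, h = 25.
P70 = 75 + ((91 − 71)/20)·25 = 75 + 25 = 100.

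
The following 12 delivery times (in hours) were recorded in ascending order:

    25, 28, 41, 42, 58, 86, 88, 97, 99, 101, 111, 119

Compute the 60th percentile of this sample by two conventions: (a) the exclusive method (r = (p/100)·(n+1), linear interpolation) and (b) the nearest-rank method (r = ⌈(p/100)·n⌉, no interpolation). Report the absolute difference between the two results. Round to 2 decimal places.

1.80

n = 12.
(a) r = 7.8; between ranks 7 (88) and 8 (97): 95.2.
(b) the nearest-rank method: rank 8 → 97.
|95.2 − 97| = 1.8.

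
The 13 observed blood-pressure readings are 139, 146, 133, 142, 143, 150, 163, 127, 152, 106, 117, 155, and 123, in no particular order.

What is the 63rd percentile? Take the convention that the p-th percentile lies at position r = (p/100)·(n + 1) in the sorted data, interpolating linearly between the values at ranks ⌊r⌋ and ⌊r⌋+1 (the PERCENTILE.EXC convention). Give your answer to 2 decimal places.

Sorted: 106, 117, 123, 127, 133, 139, 142, 143, 146, 150, 152, 155, 163.
n = 13.
r = (63/100)·(13 + 1) = 8.82.
Rank 8 is 143 and rank 9 is 146.
Interpolate: 143 + 0.82·(146 − 143) = 143 + 0.82·3 = 145.46.

145.46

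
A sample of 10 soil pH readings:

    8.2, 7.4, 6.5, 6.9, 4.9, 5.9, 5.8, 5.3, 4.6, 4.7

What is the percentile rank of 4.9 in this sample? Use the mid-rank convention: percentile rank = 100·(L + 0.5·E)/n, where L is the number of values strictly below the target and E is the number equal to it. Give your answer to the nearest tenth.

25.0

Sorted: 4.6, 4.7, 4.9, 5.3, 5.8, 5.9, 6.5, 6.9, 7.4, 8.2.
Count below 4.9: L = 2; count equal: E = 1; n = 10.
Percentile rank = 100·(2 + 0.5·1)/10 = 100·2.5/10 = 25.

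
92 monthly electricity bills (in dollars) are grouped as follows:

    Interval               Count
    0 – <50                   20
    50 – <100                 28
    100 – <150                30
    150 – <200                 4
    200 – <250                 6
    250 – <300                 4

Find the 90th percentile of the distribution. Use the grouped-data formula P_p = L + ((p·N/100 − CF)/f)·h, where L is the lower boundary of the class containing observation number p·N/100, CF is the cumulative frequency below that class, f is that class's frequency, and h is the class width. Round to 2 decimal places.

206.67

N = 92; target position k = 90/100 · 92 = 82.8.
Cumulative frequencies: 20, 48, 78, 82, 88, 92.
Observation 82.8 falls in the class 200 – <250.
L = 200, CF = 82, f = 6, h = 50.
P90 = 200 + ((82.8 − 82)/6)·50 = 200 + 6.66667 = 206.667.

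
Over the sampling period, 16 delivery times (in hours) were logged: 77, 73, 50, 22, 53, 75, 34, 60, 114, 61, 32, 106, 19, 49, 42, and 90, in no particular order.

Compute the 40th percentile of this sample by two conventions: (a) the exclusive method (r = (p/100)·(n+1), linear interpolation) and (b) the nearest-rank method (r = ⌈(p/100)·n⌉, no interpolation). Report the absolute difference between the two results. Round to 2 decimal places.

Sorted: 19, 22, 32, 34, 42, 49, 50, 53, 60, 61, 73, 75, 77, 90, 106, 114.
n = 16.
(a) r = 6.8; between ranks 6 (49) and 7 (50): 49.8.
(b) the nearest-rank method: rank 7 → 50.
|49.8 − 50| = 0.2.

0.20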